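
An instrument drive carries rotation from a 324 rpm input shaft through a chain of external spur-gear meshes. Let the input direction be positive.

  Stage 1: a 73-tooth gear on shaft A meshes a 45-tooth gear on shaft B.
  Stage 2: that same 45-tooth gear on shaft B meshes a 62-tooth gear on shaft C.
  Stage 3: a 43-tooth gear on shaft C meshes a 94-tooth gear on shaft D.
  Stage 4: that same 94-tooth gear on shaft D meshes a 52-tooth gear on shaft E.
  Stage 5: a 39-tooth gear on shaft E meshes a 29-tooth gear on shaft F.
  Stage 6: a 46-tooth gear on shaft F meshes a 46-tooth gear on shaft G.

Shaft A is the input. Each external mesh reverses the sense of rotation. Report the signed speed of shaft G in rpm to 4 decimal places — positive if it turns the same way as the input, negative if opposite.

Stage 1 [73T→45T]: ω = 324.0000×73/45 = 525.6000 rpm, dir flips to −; running = −525.6000
Stage 2 [45T→62T]: ω = 525.6000×45/62 = 381.4839 rpm, dir flips to +; running = +381.4839
Stage 3 [43T→94T]: ω = 381.4839×43/94 = 174.5086 rpm, dir flips to −; running = −174.5086
Stage 4 [94T→52T]: ω = 174.5086×94/52 = 315.4578 rpm, dir flips to +; running = +315.4578
Stage 5 [39T→29T]: ω = 315.4578×39/29 = 424.2364 rpm, dir flips to −; running = −424.2364
Stage 6 [46T→46T]: ω = 424.2364×46/46 = 424.2364 rpm, dir flips to +; running = +424.2364

+424.2364 rpm (same as input, |ω| = 424.2364 rpm)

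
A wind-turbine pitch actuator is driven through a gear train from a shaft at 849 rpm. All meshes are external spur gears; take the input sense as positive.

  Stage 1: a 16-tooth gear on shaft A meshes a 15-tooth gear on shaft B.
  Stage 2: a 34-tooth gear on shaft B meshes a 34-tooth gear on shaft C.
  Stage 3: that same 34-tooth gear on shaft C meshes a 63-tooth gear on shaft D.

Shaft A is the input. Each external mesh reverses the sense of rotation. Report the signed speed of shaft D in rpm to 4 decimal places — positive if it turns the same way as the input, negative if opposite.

-488.7365 rpm (opposite to input, |ω| = 488.7365 rpm)

Stage 1 [16T→15T]: ω = 849.0000×16/15 = 905.6000 rpm, dir flips to −; running = −905.6000
Stage 2 [34T→34T]: ω = 905.6000×34/34 = 905.6000 rpm, dir flips to +; running = +905.6000
Stage 3 [34T→63T]: ω = 905.6000×34/63 = 488.7365 rpm, dir flips to −; running = −488.7365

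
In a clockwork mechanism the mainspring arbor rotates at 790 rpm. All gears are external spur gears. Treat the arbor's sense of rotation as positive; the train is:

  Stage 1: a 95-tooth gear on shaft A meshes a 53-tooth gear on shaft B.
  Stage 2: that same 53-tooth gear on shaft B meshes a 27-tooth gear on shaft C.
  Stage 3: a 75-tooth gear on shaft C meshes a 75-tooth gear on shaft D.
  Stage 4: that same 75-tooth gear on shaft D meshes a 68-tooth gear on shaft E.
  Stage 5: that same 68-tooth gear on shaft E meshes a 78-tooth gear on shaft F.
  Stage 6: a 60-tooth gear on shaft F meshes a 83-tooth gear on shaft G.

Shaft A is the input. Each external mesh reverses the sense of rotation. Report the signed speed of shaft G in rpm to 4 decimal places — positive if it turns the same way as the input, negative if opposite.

Stage 1 [95T→53T]: ω = 790.0000×95/53 = 1416.0377 rpm, dir flips to −; running = −1416.0377
Stage 2 [53T→27T]: ω = 1416.0377×53/27 = 2779.6296 rpm, dir flips to +; running = +2779.6296
Stage 3 [75T→75T]: ω = 2779.6296×75/75 = 2779.6296 rpm, dir flips to −; running = −2779.6296
Stage 4 [75T→68T]: ω = 2779.6296×75/68 = 3065.7680 rpm, dir flips to +; running = +3065.7680
Stage 5 [68T→78T]: ω = 3065.7680×68/78 = 2672.7208 rpm, dir flips to −; running = −2672.7208
Stage 6 [60T→83T]: ω = 2672.7208×60/83 = 1932.0873 rpm, dir flips to +; running = +1932.0873

+1932.0873 rpm (same as input, |ω| = 1932.0873 rpm)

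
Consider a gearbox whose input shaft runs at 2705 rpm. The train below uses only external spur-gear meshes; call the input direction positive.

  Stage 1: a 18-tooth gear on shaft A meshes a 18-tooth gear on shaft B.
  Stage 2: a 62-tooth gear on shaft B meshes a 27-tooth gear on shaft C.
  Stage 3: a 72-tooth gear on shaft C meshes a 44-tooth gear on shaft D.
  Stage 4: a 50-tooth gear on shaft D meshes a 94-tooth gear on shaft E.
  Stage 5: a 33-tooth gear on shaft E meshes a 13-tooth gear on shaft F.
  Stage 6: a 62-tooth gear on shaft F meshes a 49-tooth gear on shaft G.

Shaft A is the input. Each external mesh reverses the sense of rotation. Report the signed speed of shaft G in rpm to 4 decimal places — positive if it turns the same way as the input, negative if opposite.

Stage 1 [18T→18T]: ω = 2705.0000×18/18 = 2705.0000 rpm, dir flips to −; running = −2705.0000
Stage 2 [62T→27T]: ω = 2705.0000×62/27 = 6211.4815 rpm, dir flips to +; running = +6211.4815
Stage 3 [72T→44T]: ω = 6211.4815×72/44 = 10164.2424 rpm, dir flips to −; running = −10164.2424
Stage 4 [50T→94T]: ω = 10164.2424×50/94 = 5406.5119 rpm, dir flips to +; running = +5406.5119
Stage 5 [33T→13T]: ω = 5406.5119×33/13 = 13724.2226 rpm, dir flips to −; running = −13724.2226
Stage 6 [62T→49T]: ω = 13724.2226×62/49 = 17365.3429 rpm, dir flips to +; running = +17365.3429

+17365.3429 rpm (same as input, |ω| = 17365.3429 rpm)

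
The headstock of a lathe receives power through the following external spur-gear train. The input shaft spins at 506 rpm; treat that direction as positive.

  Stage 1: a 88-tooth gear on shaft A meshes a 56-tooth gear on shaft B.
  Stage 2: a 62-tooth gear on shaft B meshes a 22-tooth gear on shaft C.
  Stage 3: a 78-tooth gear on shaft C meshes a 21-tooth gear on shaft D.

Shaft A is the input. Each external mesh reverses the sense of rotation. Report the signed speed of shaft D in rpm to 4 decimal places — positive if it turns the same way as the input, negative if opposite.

Stage 1 [88T→56T]: ω = 506.0000×88/56 = 795.1429 rpm, dir flips to −; running = −795.1429
Stage 2 [62T→22T]: ω = 795.1429×62/22 = 2240.8571 rpm, dir flips to +; running = +2240.8571
Stage 3 [78T→21T]: ω = 2240.8571×78/21 = 8323.1837 rpm, dir flips to −; running = −8323.1837

-8323.1837 rpm (opposite to input, |ω| = 8323.1837 rpm)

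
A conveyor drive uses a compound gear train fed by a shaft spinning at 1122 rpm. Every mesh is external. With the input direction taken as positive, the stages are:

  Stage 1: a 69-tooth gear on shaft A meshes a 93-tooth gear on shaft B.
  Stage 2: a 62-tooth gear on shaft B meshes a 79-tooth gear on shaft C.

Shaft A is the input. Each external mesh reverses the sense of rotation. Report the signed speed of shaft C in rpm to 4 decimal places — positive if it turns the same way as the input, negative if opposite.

+653.3165 rpm (same as input, |ω| = 653.3165 rpm)

Stage 1 [69T→93T]: ω = 1122.0000×69/93 = 832.4516 rpm, dir flips to −; running = −832.4516
Stage 2 [62T→79T]: ω = 832.4516×62/79 = 653.3165 rpm, dir flips to +; running = +653.3165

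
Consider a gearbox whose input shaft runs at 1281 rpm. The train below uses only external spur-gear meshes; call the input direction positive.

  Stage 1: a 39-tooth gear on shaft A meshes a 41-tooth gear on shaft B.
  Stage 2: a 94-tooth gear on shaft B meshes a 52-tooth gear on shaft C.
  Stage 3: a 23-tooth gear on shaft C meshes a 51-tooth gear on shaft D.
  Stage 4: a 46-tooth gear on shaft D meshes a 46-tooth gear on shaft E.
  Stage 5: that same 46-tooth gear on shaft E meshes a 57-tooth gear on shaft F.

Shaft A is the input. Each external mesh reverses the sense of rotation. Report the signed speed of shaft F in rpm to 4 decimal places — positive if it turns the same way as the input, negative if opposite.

-801.6689 rpm (opposite to input, |ω| = 801.6689 rpm)

Stage 1 [39T→41T]: ω = 1281.0000×39/41 = 1218.5122 rpm, dir flips to −; running = −1218.5122
Stage 2 [94T→52T]: ω = 1218.5122×94/52 = 2202.6951 rpm, dir flips to +; running = +2202.6951
Stage 3 [23T→51T]: ω = 2202.6951×23/51 = 993.3723 rpm, dir flips to −; running = −993.3723
Stage 4 [46T→46T]: ω = 993.3723×46/46 = 993.3723 rpm, dir flips to +; running = +993.3723
Stage 5 [46T→57T]: ω = 993.3723×46/57 = 801.6689 rpm, dir flips to −; running = −801.6689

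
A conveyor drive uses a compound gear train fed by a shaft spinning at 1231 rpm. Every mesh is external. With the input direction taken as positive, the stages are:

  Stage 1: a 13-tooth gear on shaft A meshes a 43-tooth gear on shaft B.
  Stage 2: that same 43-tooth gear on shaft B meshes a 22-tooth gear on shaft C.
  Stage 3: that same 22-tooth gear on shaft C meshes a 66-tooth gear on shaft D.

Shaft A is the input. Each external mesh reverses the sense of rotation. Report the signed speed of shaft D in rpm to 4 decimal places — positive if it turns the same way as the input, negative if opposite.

-242.4697 rpm (opposite to input, |ω| = 242.4697 rpm)

Stage 1 [13T→43T]: ω = 1231.0000×13/43 = 372.1628 rpm, dir flips to −; running = −372.1628
Stage 2 [43T→22T]: ω = 372.1628×43/22 = 727.4091 rpm, dir flips to +; running = +727.4091
Stage 3 [22T→66T]: ω = 727.4091×22/66 = 242.4697 rpm, dir flips to −; running = −242.4697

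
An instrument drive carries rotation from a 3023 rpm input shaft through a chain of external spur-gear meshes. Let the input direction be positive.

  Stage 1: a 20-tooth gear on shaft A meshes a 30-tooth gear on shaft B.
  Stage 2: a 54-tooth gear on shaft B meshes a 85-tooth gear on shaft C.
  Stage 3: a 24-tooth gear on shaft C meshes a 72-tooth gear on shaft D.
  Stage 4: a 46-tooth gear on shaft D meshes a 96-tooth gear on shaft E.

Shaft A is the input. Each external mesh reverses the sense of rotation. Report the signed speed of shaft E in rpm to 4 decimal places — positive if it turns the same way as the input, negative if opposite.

+204.4971 rpm (same as input, |ω| = 204.4971 rpm)

Stage 1 [20T→30T]: ω = 3023.0000×20/30 = 2015.3333 rpm, dir flips to −; running = −2015.3333
Stage 2 [54T→85T]: ω = 2015.3333×54/85 = 1280.3294 rpm, dir flips to +; running = +1280.3294
Stage 3 [24T→72T]: ω = 1280.3294×24/72 = 426.7765 rpm, dir flips to −; running = −426.7765
Stage 4 [46T→96T]: ω = 426.7765×46/96 = 204.4971 rpm, dir flips to +; running = +204.4971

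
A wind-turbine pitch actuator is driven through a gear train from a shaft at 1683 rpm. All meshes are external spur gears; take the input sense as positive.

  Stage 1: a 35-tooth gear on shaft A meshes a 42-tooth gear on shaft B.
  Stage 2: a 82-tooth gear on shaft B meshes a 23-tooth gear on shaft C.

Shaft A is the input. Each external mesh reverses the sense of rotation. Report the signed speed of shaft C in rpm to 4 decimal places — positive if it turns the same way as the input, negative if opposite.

+5000.2174 rpm (same as input, |ω| = 5000.2174 rpm)

Stage 1 [35T→42T]: ω = 1683.0000×35/42 = 1402.5000 rpm, dir flips to −; running = −1402.5000
Stage 2 [82T→23T]: ω = 1402.5000×82/23 = 5000.2174 rpm, dir flips to +; running = +5000.2174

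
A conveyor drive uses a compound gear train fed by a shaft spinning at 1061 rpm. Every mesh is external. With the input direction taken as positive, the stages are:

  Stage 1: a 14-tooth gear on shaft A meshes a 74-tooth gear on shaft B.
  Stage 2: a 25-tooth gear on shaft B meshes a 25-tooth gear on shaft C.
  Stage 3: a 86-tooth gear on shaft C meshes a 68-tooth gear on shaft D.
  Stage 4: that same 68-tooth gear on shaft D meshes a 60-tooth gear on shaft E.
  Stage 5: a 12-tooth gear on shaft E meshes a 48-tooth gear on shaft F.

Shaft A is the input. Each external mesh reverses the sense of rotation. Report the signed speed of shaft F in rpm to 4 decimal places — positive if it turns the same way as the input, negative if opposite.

Stage 1 [14T→74T]: ω = 1061.0000×14/74 = 200.7297 rpm, dir flips to −; running = −200.7297
Stage 2 [25T→25T]: ω = 200.7297×25/25 = 200.7297 rpm, dir flips to +; running = +200.7297
Stage 3 [86T→68T]: ω = 200.7297×86/68 = 253.8641 rpm, dir flips to −; running = −253.8641
Stage 4 [68T→60T]: ω = 253.8641×68/60 = 287.7126 rpm, dir flips to +; running = +287.7126
Stage 5 [12T→48T]: ω = 287.7126×12/48 = 71.9282 rpm, dir flips to −; running = −71.9282

-71.9282 rpm (opposite to input, |ω| = 71.9282 rpm)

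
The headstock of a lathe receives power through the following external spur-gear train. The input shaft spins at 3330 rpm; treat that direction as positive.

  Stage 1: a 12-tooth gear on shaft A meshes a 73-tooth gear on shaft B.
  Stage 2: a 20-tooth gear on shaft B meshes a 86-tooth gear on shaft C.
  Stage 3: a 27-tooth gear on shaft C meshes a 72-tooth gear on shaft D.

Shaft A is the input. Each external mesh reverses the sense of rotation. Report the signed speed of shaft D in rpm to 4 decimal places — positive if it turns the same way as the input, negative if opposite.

-47.7381 rpm (opposite to input, |ω| = 47.7381 rpm)

Stage 1 [12T→73T]: ω = 3330.0000×12/73 = 547.3973 rpm, dir flips to −; running = −547.3973
Stage 2 [20T→86T]: ω = 547.3973×20/86 = 127.3017 rpm, dir flips to +; running = +127.3017
Stage 3 [27T→72T]: ω = 127.3017×27/72 = 47.7381 rpm, dir flips to −; running = −47.7381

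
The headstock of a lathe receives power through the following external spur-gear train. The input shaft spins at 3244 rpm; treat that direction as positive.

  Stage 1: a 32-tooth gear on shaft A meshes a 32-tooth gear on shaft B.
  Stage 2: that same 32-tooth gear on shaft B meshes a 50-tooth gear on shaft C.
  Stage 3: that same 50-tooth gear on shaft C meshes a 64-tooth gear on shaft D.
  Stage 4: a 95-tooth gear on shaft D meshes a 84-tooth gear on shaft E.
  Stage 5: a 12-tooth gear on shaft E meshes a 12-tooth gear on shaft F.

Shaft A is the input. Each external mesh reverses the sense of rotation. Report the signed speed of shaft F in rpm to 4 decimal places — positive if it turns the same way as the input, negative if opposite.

Stage 1 [32T→32T]: ω = 3244.0000×32/32 = 3244.0000 rpm, dir flips to −; running = −3244.0000
Stage 2 [32T→50T]: ω = 3244.0000×32/50 = 2076.1600 rpm, dir flips to +; running = +2076.1600
Stage 3 [50T→64T]: ω = 2076.1600×50/64 = 1622.0000 rpm, dir flips to −; running = −1622.0000
Stage 4 [95T→84T]: ω = 1622.0000×95/84 = 1834.4048 rpm, dir flips to +; running = +1834.4048
Stage 5 [12T→12T]: ω = 1834.4048×12/12 = 1834.4048 rpm, dir flips to −; running = −1834.4048

-1834.4048 rpm (opposite to input, |ω| = 1834.4048 rpm)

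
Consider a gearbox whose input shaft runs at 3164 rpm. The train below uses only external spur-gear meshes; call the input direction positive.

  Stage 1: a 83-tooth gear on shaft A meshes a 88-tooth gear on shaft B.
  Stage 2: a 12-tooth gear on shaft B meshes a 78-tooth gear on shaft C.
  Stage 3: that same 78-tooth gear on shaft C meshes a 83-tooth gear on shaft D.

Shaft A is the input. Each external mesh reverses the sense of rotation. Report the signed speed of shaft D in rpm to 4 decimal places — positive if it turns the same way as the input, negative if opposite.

-431.4545 rpm (opposite to input, |ω| = 431.4545 rpm)

Stage 1 [83T→88T]: ω = 3164.0000×83/88 = 2984.2273 rpm, dir flips to −; running = −2984.2273
Stage 2 [12T→78T]: ω = 2984.2273×12/78 = 459.1119 rpm, dir flips to +; running = +459.1119
Stage 3 [78T→83T]: ω = 459.1119×78/83 = 431.4545 rpm, dir flips to −; running = −431.4545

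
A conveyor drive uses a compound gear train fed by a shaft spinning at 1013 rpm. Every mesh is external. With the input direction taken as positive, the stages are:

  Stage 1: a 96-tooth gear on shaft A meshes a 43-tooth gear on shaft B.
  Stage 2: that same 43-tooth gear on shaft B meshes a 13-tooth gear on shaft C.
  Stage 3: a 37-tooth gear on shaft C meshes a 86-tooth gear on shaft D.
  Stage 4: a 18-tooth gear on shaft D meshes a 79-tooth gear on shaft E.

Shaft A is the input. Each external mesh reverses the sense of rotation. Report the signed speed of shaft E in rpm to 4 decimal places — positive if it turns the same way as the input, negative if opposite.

+733.3073 rpm (same as input, |ω| = 733.3073 rpm)

Stage 1 [96T→43T]: ω = 1013.0000×96/43 = 2261.5814 rpm, dir flips to −; running = −2261.5814
Stage 2 [43T→13T]: ω = 2261.5814×43/13 = 7480.6154 rpm, dir flips to +; running = +7480.6154
Stage 3 [37T→86T]: ω = 7480.6154×37/86 = 3218.4043 rpm, dir flips to −; running = −3218.4043
Stage 4 [18T→79T]: ω = 3218.4043×18/79 = 733.3073 rpm, dir flips to +; running = +733.3073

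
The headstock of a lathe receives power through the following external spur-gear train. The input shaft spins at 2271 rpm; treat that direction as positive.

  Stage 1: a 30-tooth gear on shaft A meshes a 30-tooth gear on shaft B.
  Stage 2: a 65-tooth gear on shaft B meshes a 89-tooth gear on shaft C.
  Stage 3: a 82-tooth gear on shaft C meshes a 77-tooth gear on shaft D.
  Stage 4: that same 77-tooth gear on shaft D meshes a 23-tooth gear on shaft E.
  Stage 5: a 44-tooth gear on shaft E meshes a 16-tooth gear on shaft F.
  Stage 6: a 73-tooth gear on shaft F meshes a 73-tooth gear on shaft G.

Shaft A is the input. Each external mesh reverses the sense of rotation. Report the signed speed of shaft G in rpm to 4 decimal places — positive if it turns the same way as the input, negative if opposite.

Stage 1 [30T→30T]: ω = 2271.0000×30/30 = 2271.0000 rpm, dir flips to −; running = −2271.0000
Stage 2 [65T→89T]: ω = 2271.0000×65/89 = 1658.5955 rpm, dir flips to +; running = +1658.5955
Stage 3 [82T→77T]: ω = 1658.5955×82/77 = 1766.2965 rpm, dir flips to −; running = −1766.2965
Stage 4 [77T→23T]: ω = 1766.2965×77/23 = 5913.2535 rpm, dir flips to +; running = +5913.2535
Stage 5 [44T→16T]: ω = 5913.2535×44/16 = 16261.4472 rpm, dir flips to −; running = −16261.4472
Stage 6 [73T→73T]: ω = 16261.4472×73/73 = 16261.4472 rpm, dir flips to +; running = +16261.4472

+16261.4472 rpm (same as input, |ω| = 16261.4472 rpm)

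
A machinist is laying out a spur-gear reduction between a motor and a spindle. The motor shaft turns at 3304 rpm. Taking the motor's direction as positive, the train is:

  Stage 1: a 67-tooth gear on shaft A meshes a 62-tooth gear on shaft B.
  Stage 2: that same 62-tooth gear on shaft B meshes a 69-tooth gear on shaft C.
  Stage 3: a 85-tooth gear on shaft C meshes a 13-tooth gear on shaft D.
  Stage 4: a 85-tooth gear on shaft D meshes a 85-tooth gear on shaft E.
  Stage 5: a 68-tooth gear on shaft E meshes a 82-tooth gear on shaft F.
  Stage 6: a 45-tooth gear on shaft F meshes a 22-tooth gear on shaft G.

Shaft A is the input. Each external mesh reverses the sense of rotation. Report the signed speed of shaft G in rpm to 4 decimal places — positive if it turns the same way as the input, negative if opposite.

Stage 1 [67T→62T]: ω = 3304.0000×67/62 = 3570.4516 rpm, dir flips to −; running = −3570.4516
Stage 2 [62T→69T]: ω = 3570.4516×62/69 = 3208.2319 rpm, dir flips to +; running = +3208.2319
Stage 3 [85T→13T]: ω = 3208.2319×85/13 = 20976.9008 rpm, dir flips to −; running = −20976.9008
Stage 4 [85T→85T]: ω = 20976.9008×85/85 = 20976.9008 rpm, dir flips to +; running = +20976.9008
Stage 5 [68T→82T]: ω = 20976.9008×68/82 = 17395.4787 rpm, dir flips to −; running = −17395.4787
Stage 6 [45T→22T]: ω = 17395.4787×45/22 = 35581.6610 rpm, dir flips to +; running = +35581.6610

+35581.6610 rpm (same as input, |ω| = 35581.6610 rpm)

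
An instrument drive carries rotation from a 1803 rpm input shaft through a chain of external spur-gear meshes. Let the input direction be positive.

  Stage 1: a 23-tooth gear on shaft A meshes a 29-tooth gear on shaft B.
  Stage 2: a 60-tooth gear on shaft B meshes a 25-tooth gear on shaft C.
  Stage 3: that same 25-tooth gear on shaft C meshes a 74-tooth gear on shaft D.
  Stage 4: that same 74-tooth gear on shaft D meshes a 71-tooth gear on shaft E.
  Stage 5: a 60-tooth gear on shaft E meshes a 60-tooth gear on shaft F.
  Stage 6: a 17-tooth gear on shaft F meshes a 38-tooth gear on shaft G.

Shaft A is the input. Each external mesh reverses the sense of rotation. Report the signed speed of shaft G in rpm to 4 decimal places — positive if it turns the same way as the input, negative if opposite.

Stage 1 [23T→29T]: ω = 1803.0000×23/29 = 1429.9655 rpm, dir flips to −; running = −1429.9655
Stage 2 [60T→25T]: ω = 1429.9655×60/25 = 3431.9172 rpm, dir flips to +; running = +3431.9172
Stage 3 [25T→74T]: ω = 3431.9172×25/74 = 1159.4315 rpm, dir flips to −; running = −1159.4315
Stage 4 [74T→71T]: ω = 1159.4315×74/71 = 1208.4216 rpm, dir flips to +; running = +1208.4216
Stage 5 [60T→60T]: ω = 1208.4216×60/60 = 1208.4216 rpm, dir flips to −; running = −1208.4216
Stage 6 [17T→38T]: ω = 1208.4216×17/38 = 540.6096 rpm, dir flips to +; running = +540.6096

+540.6096 rpm (same as input, |ω| = 540.6096 rpm)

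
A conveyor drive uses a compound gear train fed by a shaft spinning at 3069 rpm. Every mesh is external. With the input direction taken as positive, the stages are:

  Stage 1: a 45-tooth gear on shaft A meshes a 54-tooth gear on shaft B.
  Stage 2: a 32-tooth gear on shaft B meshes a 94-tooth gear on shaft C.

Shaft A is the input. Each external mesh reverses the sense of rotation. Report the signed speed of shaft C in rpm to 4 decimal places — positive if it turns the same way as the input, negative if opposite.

Stage 1 [45T→54T]: ω = 3069.0000×45/54 = 2557.5000 rpm, dir flips to −; running = −2557.5000
Stage 2 [32T→94T]: ω = 2557.5000×32/94 = 870.6383 rpm, dir flips to +; running = +870.6383

+870.6383 rpm (same as input, |ω| = 870.6383 rpm)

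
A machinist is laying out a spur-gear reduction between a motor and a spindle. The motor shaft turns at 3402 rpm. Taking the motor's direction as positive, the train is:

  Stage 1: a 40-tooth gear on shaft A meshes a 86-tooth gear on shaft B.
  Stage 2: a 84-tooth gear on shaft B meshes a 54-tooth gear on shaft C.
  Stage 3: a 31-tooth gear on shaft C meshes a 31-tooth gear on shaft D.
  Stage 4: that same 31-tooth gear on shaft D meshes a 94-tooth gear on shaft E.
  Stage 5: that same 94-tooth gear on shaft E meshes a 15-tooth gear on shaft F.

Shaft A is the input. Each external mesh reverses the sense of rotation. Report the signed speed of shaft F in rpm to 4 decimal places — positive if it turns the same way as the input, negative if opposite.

Stage 1 [40T→86T]: ω = 3402.0000×40/86 = 1582.3256 rpm, dir flips to −; running = −1582.3256
Stage 2 [84T→54T]: ω = 1582.3256×84/54 = 2461.3953 rpm, dir flips to +; running = +2461.3953
Stage 3 [31T→31T]: ω = 2461.3953×31/31 = 2461.3953 rpm, dir flips to −; running = −2461.3953
Stage 4 [31T→94T]: ω = 2461.3953×31/94 = 811.7368 rpm, dir flips to +; running = +811.7368
Stage 5 [94T→15T]: ω = 811.7368×94/15 = 5086.8837 rpm, dir flips to −; running = −5086.8837

-5086.8837 rpm (opposite to input, |ω| = 5086.8837 rpm)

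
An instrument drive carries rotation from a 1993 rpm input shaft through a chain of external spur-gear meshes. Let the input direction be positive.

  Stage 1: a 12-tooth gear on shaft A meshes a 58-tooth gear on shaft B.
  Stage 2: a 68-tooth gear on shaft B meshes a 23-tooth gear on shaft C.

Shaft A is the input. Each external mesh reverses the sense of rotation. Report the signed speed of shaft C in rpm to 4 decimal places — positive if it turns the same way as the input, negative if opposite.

Stage 1 [12T→58T]: ω = 1993.0000×12/58 = 412.3448 rpm, dir flips to −; running = −412.3448
Stage 2 [68T→23T]: ω = 412.3448×68/23 = 1219.1064 rpm, dir flips to +; running = +1219.1064

+1219.1064 rpm (same as input, |ω| = 1219.1064 rpm)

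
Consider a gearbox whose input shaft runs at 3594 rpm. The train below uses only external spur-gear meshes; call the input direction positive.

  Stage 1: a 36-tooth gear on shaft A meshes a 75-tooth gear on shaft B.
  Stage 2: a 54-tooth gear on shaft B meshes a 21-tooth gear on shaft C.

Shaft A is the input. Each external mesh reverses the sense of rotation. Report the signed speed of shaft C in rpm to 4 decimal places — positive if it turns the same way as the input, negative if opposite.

Stage 1 [36T→75T]: ω = 3594.0000×36/75 = 1725.1200 rpm, dir flips to −; running = −1725.1200
Stage 2 [54T→21T]: ω = 1725.1200×54/21 = 4436.0229 rpm, dir flips to +; running = +4436.0229

+4436.0229 rpm (same as input, |ω| = 4436.0229 rpm)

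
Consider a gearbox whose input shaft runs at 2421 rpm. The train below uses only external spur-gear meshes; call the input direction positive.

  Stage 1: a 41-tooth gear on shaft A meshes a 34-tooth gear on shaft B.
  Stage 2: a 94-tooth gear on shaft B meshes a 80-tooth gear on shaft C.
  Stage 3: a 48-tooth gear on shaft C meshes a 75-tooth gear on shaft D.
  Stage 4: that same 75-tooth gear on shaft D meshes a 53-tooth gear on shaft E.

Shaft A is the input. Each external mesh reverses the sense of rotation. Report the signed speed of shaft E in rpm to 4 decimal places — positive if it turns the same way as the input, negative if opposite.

Stage 1 [41T→34T]: ω = 2421.0000×41/34 = 2919.4412 rpm, dir flips to −; running = −2919.4412
Stage 2 [94T→80T]: ω = 2919.4412×94/80 = 3430.3434 rpm, dir flips to +; running = +3430.3434
Stage 3 [48T→75T]: ω = 3430.3434×48/75 = 2195.4198 rpm, dir flips to −; running = −2195.4198
Stage 4 [75T→53T]: ω = 2195.4198×75/53 = 3106.7261 rpm, dir flips to +; running = +3106.7261

+3106.7261 rpm (same as input, |ω| = 3106.7261 rpm)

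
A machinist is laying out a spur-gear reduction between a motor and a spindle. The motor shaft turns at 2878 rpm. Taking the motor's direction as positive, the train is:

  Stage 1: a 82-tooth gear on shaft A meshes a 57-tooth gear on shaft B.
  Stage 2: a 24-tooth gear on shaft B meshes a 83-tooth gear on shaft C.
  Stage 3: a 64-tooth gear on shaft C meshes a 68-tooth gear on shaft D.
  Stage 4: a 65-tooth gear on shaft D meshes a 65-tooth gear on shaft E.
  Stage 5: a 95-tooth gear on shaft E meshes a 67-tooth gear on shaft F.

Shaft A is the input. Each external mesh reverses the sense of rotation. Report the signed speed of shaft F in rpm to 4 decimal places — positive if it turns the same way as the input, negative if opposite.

Stage 1 [82T→57T]: ω = 2878.0000×82/57 = 4140.2807 rpm, dir flips to −; running = −4140.2807
Stage 2 [24T→83T]: ω = 4140.2807×24/83 = 1197.1896 rpm, dir flips to +; running = +1197.1896
Stage 3 [64T→68T]: ω = 1197.1896×64/68 = 1126.7667 rpm, dir flips to −; running = −1126.7667
Stage 4 [65T→65T]: ω = 1126.7667×65/65 = 1126.7667 rpm, dir flips to +; running = +1126.7667
Stage 5 [95T→67T]: ω = 1126.7667×95/67 = 1597.6543 rpm, dir flips to −; running = −1597.6543

-1597.6543 rpm (opposite to input, |ω| = 1597.6543 rpm)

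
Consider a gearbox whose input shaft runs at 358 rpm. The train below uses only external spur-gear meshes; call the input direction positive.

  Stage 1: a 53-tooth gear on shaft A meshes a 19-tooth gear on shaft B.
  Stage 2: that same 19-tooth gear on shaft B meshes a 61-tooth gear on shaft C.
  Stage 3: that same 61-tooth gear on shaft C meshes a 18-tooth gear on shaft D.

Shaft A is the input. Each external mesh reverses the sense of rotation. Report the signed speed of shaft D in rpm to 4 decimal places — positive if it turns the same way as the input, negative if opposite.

-1054.1111 rpm (opposite to input, |ω| = 1054.1111 rpm)

Stage 1 [53T→19T]: ω = 358.0000×53/19 = 998.6316 rpm, dir flips to −; running = −998.6316
Stage 2 [19T→61T]: ω = 998.6316×19/61 = 311.0492 rpm, dir flips to +; running = +311.0492
Stage 3 [61T→18T]: ω = 311.0492×61/18 = 1054.1111 rpm, dir flips to −; running = −1054.1111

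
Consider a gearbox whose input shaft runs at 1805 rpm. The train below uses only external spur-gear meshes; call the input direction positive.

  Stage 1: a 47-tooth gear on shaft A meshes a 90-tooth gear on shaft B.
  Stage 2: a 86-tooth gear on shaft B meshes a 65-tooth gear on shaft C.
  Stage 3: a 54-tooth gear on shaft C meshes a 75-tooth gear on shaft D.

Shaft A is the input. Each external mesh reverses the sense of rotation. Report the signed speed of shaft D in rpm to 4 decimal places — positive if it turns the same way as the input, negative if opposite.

Stage 1 [47T→90T]: ω = 1805.0000×47/90 = 942.6111 rpm, dir flips to −; running = −942.6111
Stage 2 [86T→65T]: ω = 942.6111×86/65 = 1247.1470 rpm, dir flips to +; running = +1247.1470
Stage 3 [54T→75T]: ω = 1247.1470×54/75 = 897.9458 rpm, dir flips to −; running = −897.9458

-897.9458 rpm (opposite to input, |ω| = 897.9458 rpm)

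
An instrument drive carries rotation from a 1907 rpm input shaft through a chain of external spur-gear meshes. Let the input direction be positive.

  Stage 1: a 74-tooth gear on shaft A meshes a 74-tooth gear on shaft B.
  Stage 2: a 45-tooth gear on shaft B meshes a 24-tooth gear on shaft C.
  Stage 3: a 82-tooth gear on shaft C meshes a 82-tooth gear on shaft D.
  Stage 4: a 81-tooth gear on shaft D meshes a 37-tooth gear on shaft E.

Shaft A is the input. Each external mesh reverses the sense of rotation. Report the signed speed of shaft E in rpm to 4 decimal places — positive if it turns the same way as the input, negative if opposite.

Stage 1 [74T→74T]: ω = 1907.0000×74/74 = 1907.0000 rpm, dir flips to −; running = −1907.0000
Stage 2 [45T→24T]: ω = 1907.0000×45/24 = 3575.6250 rpm, dir flips to +; running = +3575.6250
Stage 3 [82T→82T]: ω = 3575.6250×82/82 = 3575.6250 rpm, dir flips to −; running = −3575.6250
Stage 4 [81T→37T]: ω = 3575.6250×81/37 = 7827.7196 rpm, dir flips to +; running = +7827.7196

+7827.7196 rpm (same as input, |ω| = 7827.7196 rpm)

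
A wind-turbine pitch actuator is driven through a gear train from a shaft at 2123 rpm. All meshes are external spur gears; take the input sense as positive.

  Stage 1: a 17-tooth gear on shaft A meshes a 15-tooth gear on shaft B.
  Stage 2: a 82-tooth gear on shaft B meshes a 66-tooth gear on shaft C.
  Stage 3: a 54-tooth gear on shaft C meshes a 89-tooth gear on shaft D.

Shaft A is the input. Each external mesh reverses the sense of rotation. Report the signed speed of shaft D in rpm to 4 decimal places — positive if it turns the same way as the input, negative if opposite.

Stage 1 [17T→15T]: ω = 2123.0000×17/15 = 2406.0667 rpm, dir flips to −; running = −2406.0667
Stage 2 [82T→66T]: ω = 2406.0667×82/66 = 2989.3556 rpm, dir flips to +; running = +2989.3556
Stage 3 [54T→89T]: ω = 2989.3556×54/89 = 1813.7663 rpm, dir flips to −; running = −1813.7663

-1813.7663 rpm (opposite to input, |ω| = 1813.7663 rpm)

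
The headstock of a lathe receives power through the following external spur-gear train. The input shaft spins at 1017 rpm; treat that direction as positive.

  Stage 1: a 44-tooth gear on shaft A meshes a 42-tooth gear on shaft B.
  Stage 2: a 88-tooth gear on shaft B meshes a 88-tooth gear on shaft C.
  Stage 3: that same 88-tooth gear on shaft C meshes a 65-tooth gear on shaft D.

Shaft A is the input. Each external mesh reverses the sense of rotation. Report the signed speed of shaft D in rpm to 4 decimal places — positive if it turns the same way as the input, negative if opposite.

Stage 1 [44T→42T]: ω = 1017.0000×44/42 = 1065.4286 rpm, dir flips to −; running = −1065.4286
Stage 2 [88T→88T]: ω = 1065.4286×88/88 = 1065.4286 rpm, dir flips to +; running = +1065.4286
Stage 3 [88T→65T]: ω = 1065.4286×88/65 = 1442.4264 rpm, dir flips to −; running = −1442.4264

-1442.4264 rpm (opposite to input, |ω| = 1442.4264 rpm)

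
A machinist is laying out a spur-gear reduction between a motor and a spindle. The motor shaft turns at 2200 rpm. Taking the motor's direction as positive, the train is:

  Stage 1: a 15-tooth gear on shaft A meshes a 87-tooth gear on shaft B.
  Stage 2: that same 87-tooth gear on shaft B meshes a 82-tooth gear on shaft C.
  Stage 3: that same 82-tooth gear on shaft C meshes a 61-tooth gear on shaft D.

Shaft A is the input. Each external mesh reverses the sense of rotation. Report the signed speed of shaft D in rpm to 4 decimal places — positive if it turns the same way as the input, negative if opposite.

Stage 1 [15T→87T]: ω = 2200.0000×15/87 = 379.3103 rpm, dir flips to −; running = −379.3103
Stage 2 [87T→82T]: ω = 379.3103×87/82 = 402.4390 rpm, dir flips to +; running = +402.4390
Stage 3 [82T→61T]: ω = 402.4390×82/61 = 540.9836 rpm, dir flips to −; running = −540.9836

-540.9836 rpm (opposite to input, |ω| = 540.9836 rpm)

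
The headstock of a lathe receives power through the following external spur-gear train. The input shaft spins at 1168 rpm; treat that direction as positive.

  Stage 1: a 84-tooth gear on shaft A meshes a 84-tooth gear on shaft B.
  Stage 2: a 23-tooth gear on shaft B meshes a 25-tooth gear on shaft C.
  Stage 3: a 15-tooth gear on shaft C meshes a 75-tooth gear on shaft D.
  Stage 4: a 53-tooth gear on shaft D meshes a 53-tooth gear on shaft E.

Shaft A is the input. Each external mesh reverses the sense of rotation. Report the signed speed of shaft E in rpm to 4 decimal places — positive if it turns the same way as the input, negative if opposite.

Stage 1 [84T→84T]: ω = 1168.0000×84/84 = 1168.0000 rpm, dir flips to −; running = −1168.0000
Stage 2 [23T→25T]: ω = 1168.0000×23/25 = 1074.5600 rpm, dir flips to +; running = +1074.5600
Stage 3 [15T→75T]: ω = 1074.5600×15/75 = 214.9120 rpm, dir flips to −; running = −214.9120
Stage 4 [53T→53T]: ω = 214.9120×53/53 = 214.9120 rpm, dir flips to +; running = +214.9120

+214.9120 rpm (same as input, |ω| = 214.9120 rpm)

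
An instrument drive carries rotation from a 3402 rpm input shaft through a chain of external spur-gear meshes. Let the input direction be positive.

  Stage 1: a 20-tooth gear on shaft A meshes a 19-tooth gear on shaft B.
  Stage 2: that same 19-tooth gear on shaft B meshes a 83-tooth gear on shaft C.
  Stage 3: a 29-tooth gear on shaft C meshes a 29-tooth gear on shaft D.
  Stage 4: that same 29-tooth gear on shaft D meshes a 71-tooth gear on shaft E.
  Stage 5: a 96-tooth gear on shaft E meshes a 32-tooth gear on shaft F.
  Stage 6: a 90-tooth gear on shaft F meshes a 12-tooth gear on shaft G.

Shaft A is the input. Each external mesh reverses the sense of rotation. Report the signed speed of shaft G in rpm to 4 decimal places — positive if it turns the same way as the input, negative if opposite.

Stage 1 [20T→19T]: ω = 3402.0000×20/19 = 3581.0526 rpm, dir flips to −; running = −3581.0526
Stage 2 [19T→83T]: ω = 3581.0526×19/83 = 819.7590 rpm, dir flips to +; running = +819.7590
Stage 3 [29T→29T]: ω = 819.7590×29/29 = 819.7590 rpm, dir flips to −; running = −819.7590
Stage 4 [29T→71T]: ω = 819.7590×29/71 = 334.8312 rpm, dir flips to +; running = +334.8312
Stage 5 [96T→32T]: ω = 334.8312×96/32 = 1004.4935 rpm, dir flips to −; running = −1004.4935
Stage 6 [90T→12T]: ω = 1004.4935×90/12 = 7533.7010 rpm, dir flips to +; running = +7533.7010

+7533.7010 rpm (same as input, |ω| = 7533.7010 rpm)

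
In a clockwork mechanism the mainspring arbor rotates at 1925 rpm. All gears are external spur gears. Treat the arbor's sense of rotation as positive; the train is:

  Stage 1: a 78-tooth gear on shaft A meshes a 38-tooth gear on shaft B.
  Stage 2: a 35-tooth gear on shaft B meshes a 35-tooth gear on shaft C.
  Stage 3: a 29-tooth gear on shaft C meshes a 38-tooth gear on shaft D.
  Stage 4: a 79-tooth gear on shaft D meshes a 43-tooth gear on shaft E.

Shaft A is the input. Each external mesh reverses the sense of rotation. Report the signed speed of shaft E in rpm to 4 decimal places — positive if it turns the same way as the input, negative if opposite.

+5540.0639 rpm (same as input, |ω| = 5540.0639 rpm)

Stage 1 [78T→38T]: ω = 1925.0000×78/38 = 3951.3158 rpm, dir flips to −; running = −3951.3158
Stage 2 [35T→35T]: ω = 3951.3158×35/35 = 3951.3158 rpm, dir flips to +; running = +3951.3158
Stage 3 [29T→38T]: ω = 3951.3158×29/38 = 3015.4778 rpm, dir flips to −; running = −3015.4778
Stage 4 [79T→43T]: ω = 3015.4778×79/43 = 5540.0639 rpm, dir flips to +; running = +5540.0639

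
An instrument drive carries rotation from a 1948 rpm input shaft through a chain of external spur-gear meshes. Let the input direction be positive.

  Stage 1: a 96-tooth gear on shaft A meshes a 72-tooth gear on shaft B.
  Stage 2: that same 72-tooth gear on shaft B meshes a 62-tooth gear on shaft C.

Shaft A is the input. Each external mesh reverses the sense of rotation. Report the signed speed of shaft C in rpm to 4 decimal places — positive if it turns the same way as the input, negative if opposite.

Stage 1 [96T→72T]: ω = 1948.0000×96/72 = 2597.3333 rpm, dir flips to −; running = −2597.3333
Stage 2 [72T→62T]: ω = 2597.3333×72/62 = 3016.2581 rpm, dir flips to +; running = +3016.2581

+3016.2581 rpm (same as input, |ω| = 3016.2581 rpm)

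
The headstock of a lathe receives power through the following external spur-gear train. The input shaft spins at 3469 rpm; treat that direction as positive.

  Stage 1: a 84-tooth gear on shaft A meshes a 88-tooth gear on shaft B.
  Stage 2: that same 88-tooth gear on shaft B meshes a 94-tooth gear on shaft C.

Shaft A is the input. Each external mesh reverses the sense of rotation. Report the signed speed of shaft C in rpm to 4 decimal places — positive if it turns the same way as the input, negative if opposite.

Stage 1 [84T→88T]: ω = 3469.0000×84/88 = 3311.3182 rpm, dir flips to −; running = −3311.3182
Stage 2 [88T→94T]: ω = 3311.3182×88/94 = 3099.9574 rpm, dir flips to +; running = +3099.9574

+3099.9574 rpm (same as input, |ω| = 3099.9574 rpm)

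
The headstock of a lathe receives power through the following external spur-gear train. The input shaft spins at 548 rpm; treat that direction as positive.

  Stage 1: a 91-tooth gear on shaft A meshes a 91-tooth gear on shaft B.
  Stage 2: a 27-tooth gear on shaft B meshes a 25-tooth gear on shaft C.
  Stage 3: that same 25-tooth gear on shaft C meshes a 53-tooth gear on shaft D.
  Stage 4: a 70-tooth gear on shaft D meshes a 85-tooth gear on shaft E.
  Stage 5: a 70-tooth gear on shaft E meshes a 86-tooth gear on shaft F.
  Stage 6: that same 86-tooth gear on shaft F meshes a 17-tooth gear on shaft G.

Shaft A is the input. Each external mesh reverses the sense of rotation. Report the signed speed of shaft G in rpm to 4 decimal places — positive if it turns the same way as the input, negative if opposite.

+946.6658 rpm (same as input, |ω| = 946.6658 rpm)

Stage 1 [91T→91T]: ω = 548.0000×91/91 = 548.0000 rpm, dir flips to −; running = −548.0000
Stage 2 [27T→25T]: ω = 548.0000×27/25 = 591.8400 rpm, dir flips to +; running = +591.8400
Stage 3 [25T→53T]: ω = 591.8400×25/53 = 279.1698 rpm, dir flips to −; running = −279.1698
Stage 4 [70T→85T]: ω = 279.1698×70/85 = 229.9046 rpm, dir flips to +; running = +229.9046
Stage 5 [70T→86T]: ω = 229.9046×70/86 = 187.1316 rpm, dir flips to −; running = −187.1316
Stage 6 [86T→17T]: ω = 187.1316×86/17 = 946.6658 rpm, dir flips to +; running = +946.6658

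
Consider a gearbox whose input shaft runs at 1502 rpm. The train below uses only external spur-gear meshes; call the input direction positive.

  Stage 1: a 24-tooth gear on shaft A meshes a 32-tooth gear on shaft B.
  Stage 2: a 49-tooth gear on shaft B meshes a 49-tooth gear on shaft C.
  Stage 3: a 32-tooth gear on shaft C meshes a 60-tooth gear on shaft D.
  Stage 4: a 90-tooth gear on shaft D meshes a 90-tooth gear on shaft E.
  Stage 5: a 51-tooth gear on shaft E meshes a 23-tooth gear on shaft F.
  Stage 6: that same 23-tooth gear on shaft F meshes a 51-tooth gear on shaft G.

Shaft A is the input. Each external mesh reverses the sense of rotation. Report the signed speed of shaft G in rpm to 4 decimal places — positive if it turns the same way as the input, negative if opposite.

Stage 1 [24T→32T]: ω = 1502.0000×24/32 = 1126.5000 rpm, dir flips to −; running = −1126.5000
Stage 2 [49T→49T]: ω = 1126.5000×49/49 = 1126.5000 rpm, dir flips to +; running = +1126.5000
Stage 3 [32T→60T]: ω = 1126.5000×32/60 = 600.8000 rpm, dir flips to −; running = −600.8000
Stage 4 [90T→90T]: ω = 600.8000×90/90 = 600.8000 rpm, dir flips to +; running = +600.8000
Stage 5 [51T→23T]: ω = 600.8000×51/23 = 1332.2087 rpm, dir flips to −; running = −1332.2087
Stage 6 [23T→51T]: ω = 1332.2087×23/51 = 600.8000 rpm, dir flips to +; running = +600.8000

+600.8000 rpm (same as input, |ω| = 600.8000 rpm)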